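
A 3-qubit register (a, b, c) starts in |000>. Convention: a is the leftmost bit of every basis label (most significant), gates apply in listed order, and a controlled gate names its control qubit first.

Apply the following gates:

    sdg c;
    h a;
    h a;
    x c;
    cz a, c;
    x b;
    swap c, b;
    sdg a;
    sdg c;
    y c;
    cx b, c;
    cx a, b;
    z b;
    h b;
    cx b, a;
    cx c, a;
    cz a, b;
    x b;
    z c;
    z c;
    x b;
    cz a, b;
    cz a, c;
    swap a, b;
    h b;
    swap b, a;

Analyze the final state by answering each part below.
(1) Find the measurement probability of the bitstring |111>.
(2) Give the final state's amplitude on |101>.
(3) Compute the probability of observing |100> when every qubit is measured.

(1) The probability of measuring |111> is 1/4. Key observation: gates 17-22 undo each other exactly, leaving only the rest of the circuit to track.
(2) |101> carries amplitude 1/2 in the final state.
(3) A full measurement returns |100> with probability 0.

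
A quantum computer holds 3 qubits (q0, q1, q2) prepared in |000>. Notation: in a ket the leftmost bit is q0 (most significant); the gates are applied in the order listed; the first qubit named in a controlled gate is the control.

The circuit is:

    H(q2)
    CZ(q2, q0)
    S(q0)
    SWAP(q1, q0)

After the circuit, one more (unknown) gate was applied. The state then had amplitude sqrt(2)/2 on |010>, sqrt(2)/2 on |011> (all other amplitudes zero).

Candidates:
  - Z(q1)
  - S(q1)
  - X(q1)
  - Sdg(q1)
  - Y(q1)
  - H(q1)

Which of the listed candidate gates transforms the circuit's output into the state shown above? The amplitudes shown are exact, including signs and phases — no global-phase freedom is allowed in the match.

The unique candidate consistent with the amplitudes is X(q1).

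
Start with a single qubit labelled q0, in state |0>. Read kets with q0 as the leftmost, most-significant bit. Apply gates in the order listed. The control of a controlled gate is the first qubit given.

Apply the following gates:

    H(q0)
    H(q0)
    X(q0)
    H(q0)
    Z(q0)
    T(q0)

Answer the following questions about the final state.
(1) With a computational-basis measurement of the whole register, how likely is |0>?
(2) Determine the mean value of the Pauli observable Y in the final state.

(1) Outcome |0> occurs with probability 1/2. Key observation: steps 2-5 multiply out to the identity, so the circuit reduces to the remaining gates.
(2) The expectation value of Y is sqrt(2)/2.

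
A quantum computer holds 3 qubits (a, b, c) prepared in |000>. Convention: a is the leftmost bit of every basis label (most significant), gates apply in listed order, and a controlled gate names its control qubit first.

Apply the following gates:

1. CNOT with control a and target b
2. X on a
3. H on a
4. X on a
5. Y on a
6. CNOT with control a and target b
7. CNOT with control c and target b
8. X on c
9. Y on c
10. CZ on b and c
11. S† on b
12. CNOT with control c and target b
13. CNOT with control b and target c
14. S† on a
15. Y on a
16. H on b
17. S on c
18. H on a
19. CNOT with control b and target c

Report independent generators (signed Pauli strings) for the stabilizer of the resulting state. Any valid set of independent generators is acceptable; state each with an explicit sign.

The stabilizer group can be generated by -XZZ, -ZYI, +ZIY, among other valid generating sets.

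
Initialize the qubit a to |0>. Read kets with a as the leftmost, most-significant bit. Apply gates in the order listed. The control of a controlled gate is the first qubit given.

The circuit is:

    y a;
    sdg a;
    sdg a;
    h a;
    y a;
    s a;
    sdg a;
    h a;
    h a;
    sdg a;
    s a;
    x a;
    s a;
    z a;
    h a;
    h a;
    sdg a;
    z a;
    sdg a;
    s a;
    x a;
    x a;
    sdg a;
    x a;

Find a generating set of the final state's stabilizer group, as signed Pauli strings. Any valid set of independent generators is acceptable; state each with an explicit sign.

One valid set of independent stabilizer generators is +Y (any independent generating set of the same group is equally correct).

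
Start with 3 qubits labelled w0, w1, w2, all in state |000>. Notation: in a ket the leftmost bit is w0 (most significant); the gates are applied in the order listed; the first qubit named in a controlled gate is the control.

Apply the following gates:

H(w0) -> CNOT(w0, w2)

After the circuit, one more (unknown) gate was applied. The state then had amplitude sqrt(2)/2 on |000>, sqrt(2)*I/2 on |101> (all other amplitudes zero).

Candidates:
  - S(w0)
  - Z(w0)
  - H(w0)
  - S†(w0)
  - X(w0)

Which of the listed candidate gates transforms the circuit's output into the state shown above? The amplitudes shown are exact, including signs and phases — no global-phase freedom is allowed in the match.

The unique candidate consistent with the amplitudes is S(w0).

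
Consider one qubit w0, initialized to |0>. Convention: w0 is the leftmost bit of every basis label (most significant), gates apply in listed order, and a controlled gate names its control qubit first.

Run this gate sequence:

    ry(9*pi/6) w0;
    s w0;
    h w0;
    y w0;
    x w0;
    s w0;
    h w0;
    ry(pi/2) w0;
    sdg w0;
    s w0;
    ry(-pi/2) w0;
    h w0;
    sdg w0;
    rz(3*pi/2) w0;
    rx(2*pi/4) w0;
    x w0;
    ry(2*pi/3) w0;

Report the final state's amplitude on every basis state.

After the circuit, the state carries amplitude (-sqrt(6) - sqrt(2))*exp(3*I*pi/4)/4 on |0>, (-sqrt(6) + sqrt(2))*exp(3*I*pi/4)/4 on |1>. Key observation: the block from step 6 through step 13 cancels to the identity and can be dropped.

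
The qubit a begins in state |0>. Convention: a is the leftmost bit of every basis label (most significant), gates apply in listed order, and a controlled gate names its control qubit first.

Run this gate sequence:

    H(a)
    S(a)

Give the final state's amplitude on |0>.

The final state's coefficient on |0> equals sqrt(2)/2.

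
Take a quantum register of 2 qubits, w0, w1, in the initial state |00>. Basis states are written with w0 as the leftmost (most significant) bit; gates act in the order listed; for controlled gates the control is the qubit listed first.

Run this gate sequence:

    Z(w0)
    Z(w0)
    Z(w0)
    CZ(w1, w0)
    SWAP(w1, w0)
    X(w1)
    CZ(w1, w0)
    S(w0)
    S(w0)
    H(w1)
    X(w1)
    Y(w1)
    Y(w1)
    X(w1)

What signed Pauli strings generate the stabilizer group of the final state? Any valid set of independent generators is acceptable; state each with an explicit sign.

One valid set of independent stabilizer generators is -IX, +ZI (any independent generating set of the same group is equally correct). Key observation: gates 11-14 undo each other exactly, leaving only the rest of the circuit to track.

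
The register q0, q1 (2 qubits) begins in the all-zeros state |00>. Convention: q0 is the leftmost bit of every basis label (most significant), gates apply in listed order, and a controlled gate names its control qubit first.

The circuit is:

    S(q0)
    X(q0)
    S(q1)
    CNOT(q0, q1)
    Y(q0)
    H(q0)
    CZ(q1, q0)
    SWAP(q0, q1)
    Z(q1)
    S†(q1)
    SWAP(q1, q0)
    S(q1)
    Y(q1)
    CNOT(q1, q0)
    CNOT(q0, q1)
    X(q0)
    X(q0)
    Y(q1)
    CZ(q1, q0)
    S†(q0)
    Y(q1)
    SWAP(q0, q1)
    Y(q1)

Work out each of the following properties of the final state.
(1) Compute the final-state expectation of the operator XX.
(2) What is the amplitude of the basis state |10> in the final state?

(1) The observable XX averages to 1.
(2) The final state's coefficient on |10> equals sqrt(2)/2.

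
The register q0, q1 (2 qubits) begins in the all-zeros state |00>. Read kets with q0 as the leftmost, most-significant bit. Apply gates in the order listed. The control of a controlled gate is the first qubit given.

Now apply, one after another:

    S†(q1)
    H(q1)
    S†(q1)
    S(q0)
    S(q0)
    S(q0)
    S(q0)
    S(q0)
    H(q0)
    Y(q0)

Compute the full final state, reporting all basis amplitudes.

The resulting statevector has amplitude -I/2 on |00>, -1/2 on |01>, I/2 on |10>, 1/2 on |11>. Key observation: steps 4-7 multiply out to the identity, so the circuit reduces to the remaining gates.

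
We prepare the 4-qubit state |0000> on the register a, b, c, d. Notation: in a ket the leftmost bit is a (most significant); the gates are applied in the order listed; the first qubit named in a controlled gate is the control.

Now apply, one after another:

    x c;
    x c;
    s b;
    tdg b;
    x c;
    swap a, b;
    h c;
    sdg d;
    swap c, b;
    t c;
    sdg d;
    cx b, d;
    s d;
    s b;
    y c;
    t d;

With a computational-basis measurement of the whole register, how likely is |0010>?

Outcome |0010> occurs with probability 1/2.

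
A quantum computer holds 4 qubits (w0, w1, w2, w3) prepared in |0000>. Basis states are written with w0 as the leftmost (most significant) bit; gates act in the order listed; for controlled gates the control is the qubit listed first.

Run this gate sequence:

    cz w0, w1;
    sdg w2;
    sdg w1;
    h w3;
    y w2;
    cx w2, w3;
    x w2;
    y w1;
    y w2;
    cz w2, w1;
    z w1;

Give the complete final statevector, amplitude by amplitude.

After the circuit, the state carries amplitude -sqrt(2)*I/2 on |0110>, -sqrt(2)*I/2 on |0111>, and 0 on every other basis state.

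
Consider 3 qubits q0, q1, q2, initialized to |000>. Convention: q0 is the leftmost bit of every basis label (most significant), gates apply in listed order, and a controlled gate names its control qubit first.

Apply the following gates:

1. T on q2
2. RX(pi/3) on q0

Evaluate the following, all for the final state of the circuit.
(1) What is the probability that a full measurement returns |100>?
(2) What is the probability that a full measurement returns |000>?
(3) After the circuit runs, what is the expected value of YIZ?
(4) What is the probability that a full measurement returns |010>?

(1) A full measurement returns |100> with probability 1/4.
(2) The probability of measuring |000> is 3/4.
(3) The expectation value of YIZ is -sqrt(3)/2.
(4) Outcome |010> occurs with probability 0.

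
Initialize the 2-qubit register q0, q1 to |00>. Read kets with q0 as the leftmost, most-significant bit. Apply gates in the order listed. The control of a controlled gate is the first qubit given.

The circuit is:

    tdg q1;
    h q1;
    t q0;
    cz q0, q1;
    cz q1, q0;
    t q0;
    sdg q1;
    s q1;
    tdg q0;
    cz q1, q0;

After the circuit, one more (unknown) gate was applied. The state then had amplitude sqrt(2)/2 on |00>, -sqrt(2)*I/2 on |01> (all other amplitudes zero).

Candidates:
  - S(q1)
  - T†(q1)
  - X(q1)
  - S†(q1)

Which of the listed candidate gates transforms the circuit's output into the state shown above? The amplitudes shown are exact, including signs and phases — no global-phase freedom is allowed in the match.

The applied gate was S†(q1). Key observation: the block from step 5 through step 10 cancels to the identity and can be dropped.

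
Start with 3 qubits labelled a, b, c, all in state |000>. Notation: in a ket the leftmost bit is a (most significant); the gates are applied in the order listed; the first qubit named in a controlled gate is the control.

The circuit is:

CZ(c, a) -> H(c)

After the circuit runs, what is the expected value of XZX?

The expectation value of XZX is 0.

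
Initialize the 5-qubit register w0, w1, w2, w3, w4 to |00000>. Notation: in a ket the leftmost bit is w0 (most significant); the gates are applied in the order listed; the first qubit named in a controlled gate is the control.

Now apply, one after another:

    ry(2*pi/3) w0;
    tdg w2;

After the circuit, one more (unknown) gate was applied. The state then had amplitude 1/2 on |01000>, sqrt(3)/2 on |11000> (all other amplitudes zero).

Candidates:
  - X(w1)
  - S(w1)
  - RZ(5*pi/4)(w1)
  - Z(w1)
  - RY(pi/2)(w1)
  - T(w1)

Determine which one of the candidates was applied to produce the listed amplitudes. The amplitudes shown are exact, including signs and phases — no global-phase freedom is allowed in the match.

The applied gate was X(w1).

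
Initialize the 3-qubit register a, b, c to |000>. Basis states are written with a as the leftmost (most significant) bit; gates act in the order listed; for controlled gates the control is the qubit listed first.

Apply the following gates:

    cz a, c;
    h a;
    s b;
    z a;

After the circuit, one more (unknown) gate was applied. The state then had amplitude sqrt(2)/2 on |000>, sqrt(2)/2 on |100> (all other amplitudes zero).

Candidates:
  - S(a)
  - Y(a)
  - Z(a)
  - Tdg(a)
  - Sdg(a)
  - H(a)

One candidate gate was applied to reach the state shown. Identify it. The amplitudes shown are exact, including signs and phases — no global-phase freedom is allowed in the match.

The applied gate was Z(a).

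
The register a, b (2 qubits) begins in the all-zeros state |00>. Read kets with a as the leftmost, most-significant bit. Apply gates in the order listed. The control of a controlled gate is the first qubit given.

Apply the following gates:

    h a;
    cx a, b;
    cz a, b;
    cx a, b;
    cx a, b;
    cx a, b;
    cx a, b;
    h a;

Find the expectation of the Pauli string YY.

The expectation value of YY is -1.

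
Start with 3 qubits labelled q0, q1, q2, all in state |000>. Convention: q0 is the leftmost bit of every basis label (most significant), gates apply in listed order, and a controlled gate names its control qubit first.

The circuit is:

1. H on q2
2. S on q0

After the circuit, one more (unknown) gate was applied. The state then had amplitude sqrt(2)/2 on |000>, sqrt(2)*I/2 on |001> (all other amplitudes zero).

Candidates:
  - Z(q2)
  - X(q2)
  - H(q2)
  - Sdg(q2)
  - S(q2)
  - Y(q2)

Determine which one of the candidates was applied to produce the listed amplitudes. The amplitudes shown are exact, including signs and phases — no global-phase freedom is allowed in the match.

The unique candidate consistent with the amplitudes is S(q2).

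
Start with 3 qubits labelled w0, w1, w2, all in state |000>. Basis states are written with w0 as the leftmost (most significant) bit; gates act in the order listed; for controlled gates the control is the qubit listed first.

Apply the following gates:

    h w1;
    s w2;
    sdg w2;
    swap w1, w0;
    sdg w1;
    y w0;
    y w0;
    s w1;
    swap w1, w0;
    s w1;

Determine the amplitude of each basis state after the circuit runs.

After the circuit, the state carries amplitude sqrt(2)/2 on |000>, sqrt(2)*I/2 on |010>, and 0 on every other basis state. Key observation: the block from step 4 through step 9 cancels to the identity and can be dropped.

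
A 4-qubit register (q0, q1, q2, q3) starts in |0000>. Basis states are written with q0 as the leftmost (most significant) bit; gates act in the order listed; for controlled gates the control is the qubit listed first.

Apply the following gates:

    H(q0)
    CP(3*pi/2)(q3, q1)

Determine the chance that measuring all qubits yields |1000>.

Outcome |1000> occurs with probability 1/2.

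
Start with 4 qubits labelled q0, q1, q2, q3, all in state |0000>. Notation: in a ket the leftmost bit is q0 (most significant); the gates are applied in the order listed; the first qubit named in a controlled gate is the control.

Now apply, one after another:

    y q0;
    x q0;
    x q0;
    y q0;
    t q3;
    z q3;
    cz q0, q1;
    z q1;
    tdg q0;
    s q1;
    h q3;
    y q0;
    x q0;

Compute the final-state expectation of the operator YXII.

The observable YXII averages to 0. Key observation: steps 1-4 multiply out to the identity, so the circuit reduces to the remaining gates.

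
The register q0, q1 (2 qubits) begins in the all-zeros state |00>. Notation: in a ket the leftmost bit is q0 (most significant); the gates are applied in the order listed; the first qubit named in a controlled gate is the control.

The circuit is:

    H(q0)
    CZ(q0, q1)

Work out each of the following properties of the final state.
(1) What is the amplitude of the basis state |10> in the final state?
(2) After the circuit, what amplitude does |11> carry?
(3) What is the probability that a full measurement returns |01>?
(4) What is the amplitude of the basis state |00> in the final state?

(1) The final state's coefficient on |10> equals sqrt(2)/2.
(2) The amplitude on |11> is 0.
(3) The probability of measuring |01> is 0.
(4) The final state's coefficient on |00> equals sqrt(2)/2.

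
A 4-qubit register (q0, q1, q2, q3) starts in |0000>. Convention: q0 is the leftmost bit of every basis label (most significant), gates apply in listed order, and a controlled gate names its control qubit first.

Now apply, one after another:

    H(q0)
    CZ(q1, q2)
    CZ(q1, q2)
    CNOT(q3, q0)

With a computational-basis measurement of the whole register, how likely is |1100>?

Outcome |1100> occurs with probability 0. Key observation: steps 2-3 multiply out to the identity, so the circuit reduces to the remaining gates.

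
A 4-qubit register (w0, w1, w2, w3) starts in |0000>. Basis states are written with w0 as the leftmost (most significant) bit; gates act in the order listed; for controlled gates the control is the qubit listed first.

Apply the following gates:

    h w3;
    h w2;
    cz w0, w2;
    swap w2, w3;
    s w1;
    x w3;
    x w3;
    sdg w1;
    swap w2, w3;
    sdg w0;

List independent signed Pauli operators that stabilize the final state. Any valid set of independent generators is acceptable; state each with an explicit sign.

The stabilizer group can be generated by +IIXI, +IIIX, +ZIII, +IZII, among other valid generating sets. Key observation: the block from step 4 through step 9 cancels to the identity and can be dropped.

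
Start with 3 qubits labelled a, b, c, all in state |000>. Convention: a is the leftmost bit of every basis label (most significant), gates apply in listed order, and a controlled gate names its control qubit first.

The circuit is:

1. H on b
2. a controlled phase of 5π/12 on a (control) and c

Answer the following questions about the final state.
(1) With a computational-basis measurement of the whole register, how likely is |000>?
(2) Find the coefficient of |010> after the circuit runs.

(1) The probability of measuring |000> is 1/2.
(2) The amplitude on |010> is sqrt(2)/2.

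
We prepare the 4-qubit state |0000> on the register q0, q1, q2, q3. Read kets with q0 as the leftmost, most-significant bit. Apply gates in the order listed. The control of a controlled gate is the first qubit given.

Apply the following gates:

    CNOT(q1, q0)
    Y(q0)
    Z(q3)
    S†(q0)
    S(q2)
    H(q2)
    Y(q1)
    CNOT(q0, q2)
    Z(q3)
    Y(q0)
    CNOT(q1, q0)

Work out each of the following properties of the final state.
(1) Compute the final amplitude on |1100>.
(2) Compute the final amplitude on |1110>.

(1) The final state's coefficient on |1100> equals sqrt(2)/2.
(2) The amplitude on |1110> is sqrt(2)/2.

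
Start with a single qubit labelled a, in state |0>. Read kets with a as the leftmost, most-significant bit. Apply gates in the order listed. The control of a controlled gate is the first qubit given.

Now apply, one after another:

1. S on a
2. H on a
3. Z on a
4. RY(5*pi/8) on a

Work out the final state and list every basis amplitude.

The resulting statevector has amplitude cos(pi/16) on |0>, sin(pi/16) on |1>.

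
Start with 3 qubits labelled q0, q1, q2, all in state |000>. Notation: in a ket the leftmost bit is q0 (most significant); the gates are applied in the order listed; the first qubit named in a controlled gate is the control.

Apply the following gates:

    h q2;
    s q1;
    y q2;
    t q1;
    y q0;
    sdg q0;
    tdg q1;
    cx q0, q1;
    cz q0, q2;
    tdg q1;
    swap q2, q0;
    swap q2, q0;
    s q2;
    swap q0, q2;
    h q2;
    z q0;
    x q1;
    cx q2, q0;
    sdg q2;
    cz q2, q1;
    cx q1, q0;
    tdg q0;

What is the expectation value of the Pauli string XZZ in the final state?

The expectation value of XZZ is -sqrt(2)/2.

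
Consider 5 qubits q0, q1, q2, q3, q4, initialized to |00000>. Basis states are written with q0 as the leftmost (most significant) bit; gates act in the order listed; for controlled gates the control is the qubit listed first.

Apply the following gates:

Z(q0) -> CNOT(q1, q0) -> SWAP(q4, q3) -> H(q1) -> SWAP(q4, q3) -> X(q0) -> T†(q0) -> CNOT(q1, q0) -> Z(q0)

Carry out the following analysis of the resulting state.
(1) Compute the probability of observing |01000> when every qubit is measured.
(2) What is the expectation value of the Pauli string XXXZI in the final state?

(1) The probability of measuring |01000> is 1/2.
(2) The observable XXXZI averages to 0.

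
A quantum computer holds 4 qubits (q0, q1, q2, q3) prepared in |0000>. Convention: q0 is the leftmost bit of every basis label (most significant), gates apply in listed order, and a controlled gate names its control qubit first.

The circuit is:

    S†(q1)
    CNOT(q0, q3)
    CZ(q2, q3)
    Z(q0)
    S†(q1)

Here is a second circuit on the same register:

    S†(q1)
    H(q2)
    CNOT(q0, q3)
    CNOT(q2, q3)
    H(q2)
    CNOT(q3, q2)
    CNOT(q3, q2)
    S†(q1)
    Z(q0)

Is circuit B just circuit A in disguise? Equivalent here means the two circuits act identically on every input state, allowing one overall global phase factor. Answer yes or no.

No — the two circuits implement different unitaries, even allowing a global phase.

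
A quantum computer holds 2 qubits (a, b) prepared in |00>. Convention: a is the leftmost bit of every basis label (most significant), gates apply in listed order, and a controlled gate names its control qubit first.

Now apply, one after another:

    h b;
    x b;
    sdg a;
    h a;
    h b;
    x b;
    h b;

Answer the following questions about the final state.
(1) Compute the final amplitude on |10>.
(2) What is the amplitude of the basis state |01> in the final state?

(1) The amplitude on |10> is 1/2.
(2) |01> carries amplitude -1/2 in the final state.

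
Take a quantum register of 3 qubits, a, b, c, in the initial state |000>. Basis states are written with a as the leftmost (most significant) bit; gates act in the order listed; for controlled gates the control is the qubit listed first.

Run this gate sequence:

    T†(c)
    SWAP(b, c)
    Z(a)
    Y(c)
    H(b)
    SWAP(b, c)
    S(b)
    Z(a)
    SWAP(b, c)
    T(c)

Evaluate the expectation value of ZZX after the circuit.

The observable ZZX averages to 0.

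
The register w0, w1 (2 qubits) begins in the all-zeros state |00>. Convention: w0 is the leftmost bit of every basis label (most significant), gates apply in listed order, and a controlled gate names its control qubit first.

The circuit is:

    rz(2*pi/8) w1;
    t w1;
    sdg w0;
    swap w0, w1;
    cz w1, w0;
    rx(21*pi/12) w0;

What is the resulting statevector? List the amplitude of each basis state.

The resulting statevector has amplitude sqrt(sqrt(2) + 2)*exp(7*I*pi/8)/2 on |00>, 0 on |01>, -sqrt(2 - sqrt(2))*exp(3*I*pi/8)/2 on |10>, 0 on |11>.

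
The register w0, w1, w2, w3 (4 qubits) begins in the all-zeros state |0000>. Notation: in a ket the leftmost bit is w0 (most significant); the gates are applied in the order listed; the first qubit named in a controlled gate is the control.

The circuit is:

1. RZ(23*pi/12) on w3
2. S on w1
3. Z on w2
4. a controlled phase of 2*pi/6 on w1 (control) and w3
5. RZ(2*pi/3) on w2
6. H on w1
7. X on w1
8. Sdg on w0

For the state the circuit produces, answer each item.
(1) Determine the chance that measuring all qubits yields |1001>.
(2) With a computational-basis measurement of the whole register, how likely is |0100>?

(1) Outcome |1001> occurs with probability 0.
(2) A full measurement returns |0100> with probability 1/2.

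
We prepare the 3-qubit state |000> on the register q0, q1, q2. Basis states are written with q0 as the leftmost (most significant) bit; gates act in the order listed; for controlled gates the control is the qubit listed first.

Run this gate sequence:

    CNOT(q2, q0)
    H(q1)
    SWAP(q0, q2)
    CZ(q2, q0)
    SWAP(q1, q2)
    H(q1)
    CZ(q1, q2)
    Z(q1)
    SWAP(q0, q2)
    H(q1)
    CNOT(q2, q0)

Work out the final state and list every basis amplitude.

The final amplitudes are sqrt(2)/2 on |010>, sqrt(2)/2 on |100>, and 0 on every other basis state.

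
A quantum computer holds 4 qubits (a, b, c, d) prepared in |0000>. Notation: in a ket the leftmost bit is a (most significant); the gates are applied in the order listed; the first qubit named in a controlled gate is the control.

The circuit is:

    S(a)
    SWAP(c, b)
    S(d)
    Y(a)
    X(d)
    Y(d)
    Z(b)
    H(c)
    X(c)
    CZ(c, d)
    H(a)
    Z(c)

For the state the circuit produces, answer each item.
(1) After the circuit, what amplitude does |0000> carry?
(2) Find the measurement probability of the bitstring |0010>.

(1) |0000> carries amplitude 1/2 in the final state.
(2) A full measurement returns |0010> with probability 1/4.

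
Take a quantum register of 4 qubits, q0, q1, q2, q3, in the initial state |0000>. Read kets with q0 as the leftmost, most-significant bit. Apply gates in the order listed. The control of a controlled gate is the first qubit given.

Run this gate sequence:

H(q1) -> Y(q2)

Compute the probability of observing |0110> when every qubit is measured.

Outcome |0110> occurs with probability 1/2.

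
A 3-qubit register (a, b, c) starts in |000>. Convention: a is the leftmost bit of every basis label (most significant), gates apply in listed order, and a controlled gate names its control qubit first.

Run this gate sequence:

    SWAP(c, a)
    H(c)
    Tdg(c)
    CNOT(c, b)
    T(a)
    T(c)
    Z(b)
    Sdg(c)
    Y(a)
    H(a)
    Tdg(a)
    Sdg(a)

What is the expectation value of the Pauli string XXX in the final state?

The expectation value of XXX is 0.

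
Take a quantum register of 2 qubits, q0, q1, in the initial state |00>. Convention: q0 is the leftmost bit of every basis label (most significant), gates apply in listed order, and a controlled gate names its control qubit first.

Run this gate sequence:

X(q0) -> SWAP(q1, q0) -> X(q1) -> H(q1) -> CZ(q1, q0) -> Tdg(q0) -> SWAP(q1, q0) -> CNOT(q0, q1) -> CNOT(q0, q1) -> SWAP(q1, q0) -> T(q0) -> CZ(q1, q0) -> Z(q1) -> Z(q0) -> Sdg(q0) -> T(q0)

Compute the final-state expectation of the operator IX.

The observable IX averages to -1. Key observation: the block from step 5 through step 12 cancels to the identity and can be dropped.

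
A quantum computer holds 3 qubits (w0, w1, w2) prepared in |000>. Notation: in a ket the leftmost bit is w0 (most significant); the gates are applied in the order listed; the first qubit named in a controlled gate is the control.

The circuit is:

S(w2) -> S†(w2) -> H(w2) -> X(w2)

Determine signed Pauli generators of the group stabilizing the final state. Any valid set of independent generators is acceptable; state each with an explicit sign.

One valid set of independent stabilizer generators is +IIX, +ZII, +IZI (any independent generating set of the same group is equally correct). Key observation: steps 1-2 multiply out to the identity, so the circuit reduces to the remaining gates.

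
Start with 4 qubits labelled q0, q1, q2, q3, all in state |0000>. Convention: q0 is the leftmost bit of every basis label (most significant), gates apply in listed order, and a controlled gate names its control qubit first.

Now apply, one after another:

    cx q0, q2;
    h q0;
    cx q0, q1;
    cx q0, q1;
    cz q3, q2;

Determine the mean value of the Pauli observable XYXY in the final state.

The observable XYXY averages to 0. Key observation: steps 3-4 multiply out to the identity, so the circuit reduces to the remaining gates.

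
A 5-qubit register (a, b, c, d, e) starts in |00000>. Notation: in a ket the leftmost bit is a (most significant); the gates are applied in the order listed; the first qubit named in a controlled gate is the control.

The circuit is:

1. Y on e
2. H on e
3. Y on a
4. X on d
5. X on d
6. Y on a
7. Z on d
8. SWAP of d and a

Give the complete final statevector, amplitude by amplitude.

The resulting statevector has amplitude sqrt(2)*I/2 on |00000>, -sqrt(2)*I/2 on |00001>, and 0 on every other basis state. Key observation: the block from step 3 through step 6 cancels to the identity and can be dropped.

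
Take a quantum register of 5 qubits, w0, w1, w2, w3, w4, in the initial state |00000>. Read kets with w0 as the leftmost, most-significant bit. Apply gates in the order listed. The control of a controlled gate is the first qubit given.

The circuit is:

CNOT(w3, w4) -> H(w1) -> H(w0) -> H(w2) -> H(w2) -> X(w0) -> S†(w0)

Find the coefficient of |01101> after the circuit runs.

|01101> carries amplitude 0 in the final state.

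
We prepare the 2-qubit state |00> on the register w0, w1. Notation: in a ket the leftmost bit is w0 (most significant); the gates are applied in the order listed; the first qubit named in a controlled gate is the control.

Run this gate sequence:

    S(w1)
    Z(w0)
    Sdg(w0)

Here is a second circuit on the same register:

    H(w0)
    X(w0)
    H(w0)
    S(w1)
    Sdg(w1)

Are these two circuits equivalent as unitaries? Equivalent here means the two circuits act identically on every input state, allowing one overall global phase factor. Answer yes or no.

No — the two circuits implement different unitaries, even allowing a global phase.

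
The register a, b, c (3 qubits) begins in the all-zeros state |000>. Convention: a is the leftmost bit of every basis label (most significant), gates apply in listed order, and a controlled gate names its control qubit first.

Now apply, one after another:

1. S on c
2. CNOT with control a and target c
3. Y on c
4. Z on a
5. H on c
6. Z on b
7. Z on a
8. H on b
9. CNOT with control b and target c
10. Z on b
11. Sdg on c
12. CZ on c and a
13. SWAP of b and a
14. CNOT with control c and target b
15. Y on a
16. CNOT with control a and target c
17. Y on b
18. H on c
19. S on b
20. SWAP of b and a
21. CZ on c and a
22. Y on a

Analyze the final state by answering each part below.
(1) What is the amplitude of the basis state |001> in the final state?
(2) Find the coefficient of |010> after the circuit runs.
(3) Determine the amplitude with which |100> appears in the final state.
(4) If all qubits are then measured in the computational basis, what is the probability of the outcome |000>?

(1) |001> carries amplitude -sqrt(2)*I/4 in the final state.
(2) The final state's coefficient on |010> equals -sqrt(2)*I/4.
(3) The amplitude on |100> is sqrt(2)*I/4.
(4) A full measurement returns |000> with probability 1/8.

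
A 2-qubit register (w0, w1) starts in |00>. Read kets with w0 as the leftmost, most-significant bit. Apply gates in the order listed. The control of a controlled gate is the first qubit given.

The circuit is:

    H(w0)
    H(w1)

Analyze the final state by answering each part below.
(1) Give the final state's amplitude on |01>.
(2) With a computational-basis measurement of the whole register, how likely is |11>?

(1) The final state's coefficient on |01> equals 1/2.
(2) The probability of measuring |11> is 1/4.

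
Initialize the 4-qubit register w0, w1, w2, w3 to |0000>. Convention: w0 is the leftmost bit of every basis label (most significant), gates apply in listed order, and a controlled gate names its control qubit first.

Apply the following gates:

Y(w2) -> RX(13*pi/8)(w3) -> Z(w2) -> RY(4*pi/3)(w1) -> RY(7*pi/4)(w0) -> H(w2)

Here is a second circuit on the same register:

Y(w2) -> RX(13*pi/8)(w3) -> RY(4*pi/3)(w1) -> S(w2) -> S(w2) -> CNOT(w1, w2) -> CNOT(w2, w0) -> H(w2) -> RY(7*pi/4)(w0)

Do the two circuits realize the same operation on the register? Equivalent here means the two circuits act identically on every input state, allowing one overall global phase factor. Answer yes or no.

No: there is an input state on which the two circuits produce genuinely different outputs (not merely differing by a phase).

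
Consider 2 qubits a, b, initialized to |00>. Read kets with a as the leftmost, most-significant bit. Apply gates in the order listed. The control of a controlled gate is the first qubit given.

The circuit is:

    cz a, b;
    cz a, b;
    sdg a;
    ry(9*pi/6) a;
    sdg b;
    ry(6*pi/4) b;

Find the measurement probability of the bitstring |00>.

A full measurement returns |00> with probability 1/4. Key observation: steps 1-2 multiply out to the identity, so the circuit reduces to the remaining gates.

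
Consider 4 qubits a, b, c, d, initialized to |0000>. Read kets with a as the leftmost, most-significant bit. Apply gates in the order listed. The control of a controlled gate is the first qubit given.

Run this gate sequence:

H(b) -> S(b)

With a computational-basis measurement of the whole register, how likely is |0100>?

The probability of measuring |0100> is 1/2.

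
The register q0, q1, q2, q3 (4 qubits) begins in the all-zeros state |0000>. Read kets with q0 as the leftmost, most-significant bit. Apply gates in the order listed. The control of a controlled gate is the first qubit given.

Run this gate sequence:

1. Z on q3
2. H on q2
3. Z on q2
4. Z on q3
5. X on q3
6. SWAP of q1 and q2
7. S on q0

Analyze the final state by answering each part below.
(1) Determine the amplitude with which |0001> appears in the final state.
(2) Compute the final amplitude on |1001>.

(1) The final state's coefficient on |0001> equals sqrt(2)/2.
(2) |1001> carries amplitude 0 in the final state.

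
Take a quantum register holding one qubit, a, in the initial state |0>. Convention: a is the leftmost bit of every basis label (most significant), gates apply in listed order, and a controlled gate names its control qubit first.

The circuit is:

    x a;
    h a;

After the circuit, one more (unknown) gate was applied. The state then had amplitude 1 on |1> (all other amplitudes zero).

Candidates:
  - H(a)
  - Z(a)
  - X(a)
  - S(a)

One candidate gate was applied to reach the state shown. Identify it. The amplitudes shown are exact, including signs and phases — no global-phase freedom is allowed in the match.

The applied gate was H(a).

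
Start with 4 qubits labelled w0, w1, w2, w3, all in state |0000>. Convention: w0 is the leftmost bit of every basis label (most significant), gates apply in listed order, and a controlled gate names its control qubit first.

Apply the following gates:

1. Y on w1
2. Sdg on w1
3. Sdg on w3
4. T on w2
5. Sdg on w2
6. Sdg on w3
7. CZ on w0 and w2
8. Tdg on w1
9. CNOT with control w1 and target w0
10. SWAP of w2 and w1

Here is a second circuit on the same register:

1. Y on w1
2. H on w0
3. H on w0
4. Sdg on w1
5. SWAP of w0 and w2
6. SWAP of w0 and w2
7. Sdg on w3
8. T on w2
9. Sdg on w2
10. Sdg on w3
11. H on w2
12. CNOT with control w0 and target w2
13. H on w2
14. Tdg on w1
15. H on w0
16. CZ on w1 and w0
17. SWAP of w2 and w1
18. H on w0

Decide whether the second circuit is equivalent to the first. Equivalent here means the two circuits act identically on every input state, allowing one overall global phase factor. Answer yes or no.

Yes — the two circuits implement the same unitary up to a global phase.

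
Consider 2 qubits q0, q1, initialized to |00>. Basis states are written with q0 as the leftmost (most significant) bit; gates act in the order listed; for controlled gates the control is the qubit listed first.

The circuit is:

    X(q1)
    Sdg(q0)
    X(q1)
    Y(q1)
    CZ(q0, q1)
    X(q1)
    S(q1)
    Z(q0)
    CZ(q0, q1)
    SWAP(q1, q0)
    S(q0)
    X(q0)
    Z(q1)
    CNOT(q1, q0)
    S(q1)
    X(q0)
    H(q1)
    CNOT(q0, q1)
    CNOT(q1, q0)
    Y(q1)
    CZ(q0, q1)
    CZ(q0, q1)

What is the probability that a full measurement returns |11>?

A full measurement returns |11> with probability 0.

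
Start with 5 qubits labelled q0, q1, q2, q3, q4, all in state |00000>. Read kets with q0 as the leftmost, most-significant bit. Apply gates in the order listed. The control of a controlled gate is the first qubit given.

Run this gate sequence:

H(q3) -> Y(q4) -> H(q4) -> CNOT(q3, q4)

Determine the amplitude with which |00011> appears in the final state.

The final state's coefficient on |00011> equals I/2.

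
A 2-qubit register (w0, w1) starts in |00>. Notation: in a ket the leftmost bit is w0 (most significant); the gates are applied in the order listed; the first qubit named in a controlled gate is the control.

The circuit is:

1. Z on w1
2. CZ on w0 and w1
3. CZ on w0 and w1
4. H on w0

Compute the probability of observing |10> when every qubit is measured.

The probability of measuring |10> is 1/2. Key observation: steps 2-3 multiply out to the identity, so the circuit reduces to the remaining gates.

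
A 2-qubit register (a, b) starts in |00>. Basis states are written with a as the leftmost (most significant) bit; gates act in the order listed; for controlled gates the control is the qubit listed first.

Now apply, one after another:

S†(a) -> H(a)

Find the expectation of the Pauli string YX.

The expectation value of YX is 0.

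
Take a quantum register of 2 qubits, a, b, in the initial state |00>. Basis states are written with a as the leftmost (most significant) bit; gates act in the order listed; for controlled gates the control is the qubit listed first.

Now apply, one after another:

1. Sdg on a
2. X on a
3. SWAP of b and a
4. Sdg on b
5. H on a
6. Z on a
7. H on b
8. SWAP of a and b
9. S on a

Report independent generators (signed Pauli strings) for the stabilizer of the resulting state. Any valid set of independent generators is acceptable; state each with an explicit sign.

The final state is stabilized by the group generated by -YI, -IX; other independent generating sets are equally valid.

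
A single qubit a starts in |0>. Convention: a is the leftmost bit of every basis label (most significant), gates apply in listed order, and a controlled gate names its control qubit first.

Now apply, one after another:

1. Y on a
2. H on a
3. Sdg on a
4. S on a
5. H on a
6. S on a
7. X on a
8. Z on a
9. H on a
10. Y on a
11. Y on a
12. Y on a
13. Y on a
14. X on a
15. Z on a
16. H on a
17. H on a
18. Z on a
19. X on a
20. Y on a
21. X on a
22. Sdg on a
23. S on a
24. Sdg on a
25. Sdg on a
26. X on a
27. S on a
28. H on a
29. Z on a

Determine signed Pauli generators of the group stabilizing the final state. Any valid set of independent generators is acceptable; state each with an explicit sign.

One valid set of independent stabilizer generators is +Y (any independent generating set of the same group is equally correct).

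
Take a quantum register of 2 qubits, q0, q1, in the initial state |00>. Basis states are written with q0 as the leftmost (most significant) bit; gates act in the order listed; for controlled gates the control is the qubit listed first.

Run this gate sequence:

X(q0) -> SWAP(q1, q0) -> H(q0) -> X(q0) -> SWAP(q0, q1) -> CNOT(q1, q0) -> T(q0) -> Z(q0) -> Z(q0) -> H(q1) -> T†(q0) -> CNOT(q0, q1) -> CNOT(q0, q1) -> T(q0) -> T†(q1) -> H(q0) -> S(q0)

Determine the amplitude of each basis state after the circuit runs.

After the circuit, the state carries amplitude sqrt(2)*(1 + exp(I*pi/4))/4 on |00>, sqrt(2)*(1 + exp(3*I*pi/4))/4 on |01>, sqrt(2)*(-exp(3*I*pi/4) + I)/4 on |10>, sqrt(2)*(-I - exp(I*pi/4))/4 on |11>. Key observation: the block from step 11 through step 14 cancels to the identity and can be dropped.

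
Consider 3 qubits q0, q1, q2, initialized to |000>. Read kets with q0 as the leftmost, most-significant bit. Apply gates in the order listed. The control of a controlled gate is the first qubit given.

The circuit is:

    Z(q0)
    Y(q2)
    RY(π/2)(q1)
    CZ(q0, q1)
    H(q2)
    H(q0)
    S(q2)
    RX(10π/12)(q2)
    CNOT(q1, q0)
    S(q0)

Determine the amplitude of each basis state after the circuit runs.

The resulting statevector has amplitude -I/4 on |000>, sqrt(3)/4 on |001>, -I/4 on |010>, sqrt(3)/4 on |011>, 1/4 on |100>, sqrt(3)*I/4 on |101>, 1/4 on |110>, sqrt(3)*I/4 on |111>.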